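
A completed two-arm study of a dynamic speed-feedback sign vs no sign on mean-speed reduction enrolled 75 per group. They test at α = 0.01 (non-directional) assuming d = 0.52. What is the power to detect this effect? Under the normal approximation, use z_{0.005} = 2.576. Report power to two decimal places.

power ≈ 0.73

For two equal groups, power = Φ(d·√(n/2) − z_{α/2}).
d·√(n/2) = 0.52 × √(75/2) = 0.52 × 6.124 = 3.184.
z_β = 3.184 − 2.576 = 0.608.
Power = Φ(0.608) = 0.729.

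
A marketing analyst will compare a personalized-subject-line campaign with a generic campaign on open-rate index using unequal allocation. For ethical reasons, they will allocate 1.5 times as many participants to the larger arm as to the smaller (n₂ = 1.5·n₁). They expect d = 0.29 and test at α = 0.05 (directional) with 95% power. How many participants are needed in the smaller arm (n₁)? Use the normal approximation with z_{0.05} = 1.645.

With allocation ratio k = n₂/n₁ = 1.5, Var(x̄₁−x̄₂) = σ²(1/n₁ + 1/(k·n₁)) = σ²·(k+1)/(k·n₁).
So n₁ = (1 + 1/k)·((z_{α} + z_β)/d)² = 1.667 × (3.290/0.29)².
n₁ = 1.667 × 128.71 = 214.5.
Round up: n₁ = 215, giving n₂ = ⌈1.5 × 215⌉ = ⌈322.5⌉ = 323.

n₁ = 215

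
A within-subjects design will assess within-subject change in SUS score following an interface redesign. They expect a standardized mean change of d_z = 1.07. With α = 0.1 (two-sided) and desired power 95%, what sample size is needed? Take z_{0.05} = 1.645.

n = 10 pairs

For a paired (one-sample on differences) test: n = ((z_{α/2} + z_β) / d)².
z_{α/2} + z_β = 1.645 + 1.645 = 3.290.
n = (3.290 / 1.07)² = 3.075² = 9.45.
Round up.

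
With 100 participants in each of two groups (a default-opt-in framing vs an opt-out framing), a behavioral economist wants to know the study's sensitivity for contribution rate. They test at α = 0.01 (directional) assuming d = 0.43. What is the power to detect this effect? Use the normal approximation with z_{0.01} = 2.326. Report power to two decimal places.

power ≈ 0.76

For two equal groups, power = Φ(d·√(n/2) − z_{α}).
d·√(n/2) = 0.43 × √(100/2) = 0.43 × 7.071 = 3.041.
z_β = 3.041 − 2.326 = 0.715.
Power = Φ(0.715) = 0.763.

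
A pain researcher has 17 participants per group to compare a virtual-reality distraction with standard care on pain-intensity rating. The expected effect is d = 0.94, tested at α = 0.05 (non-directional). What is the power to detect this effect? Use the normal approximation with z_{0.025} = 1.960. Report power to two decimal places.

For two equal groups, power = Φ(d·√(n/2) − z_{α/2}).
d·√(n/2) = 0.94 × √(17/2) = 0.94 × 2.915 = 2.741.
z_β = 2.741 − 1.960 = 0.781.
Power = Φ(0.781) = 0.782.

power ≈ 0.78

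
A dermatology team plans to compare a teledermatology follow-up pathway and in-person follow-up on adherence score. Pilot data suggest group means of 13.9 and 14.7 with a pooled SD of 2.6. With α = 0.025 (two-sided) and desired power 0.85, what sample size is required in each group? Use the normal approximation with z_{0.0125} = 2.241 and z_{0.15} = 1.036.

Cohen's d = |M₁ − M₂| / SD_pooled = |13.9 − 14.7| / 2.6 = 0.8 / 2.6 = 0.308.
For two independent groups with equal n: n = 2·((z_{α/2} + z_β) / d)².
z_{α/2} + z_β = 2.241 + 1.036 = 3.277.
n = 2 × (3.277 / 0.308)² = 2 × 10.640² = 2 × 113.20 = 226.4.
Round up to the next whole participant.

n = 227 per group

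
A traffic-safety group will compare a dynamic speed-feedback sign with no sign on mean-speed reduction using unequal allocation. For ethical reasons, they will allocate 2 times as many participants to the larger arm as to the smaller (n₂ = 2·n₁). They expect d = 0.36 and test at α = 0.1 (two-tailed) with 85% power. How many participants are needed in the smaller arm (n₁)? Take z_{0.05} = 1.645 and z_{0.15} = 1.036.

With allocation ratio k = n₂/n₁ = 2, Var(x̄₁−x̄₂) = σ²(1/n₁ + 1/(k·n₁)) = σ²·(k+1)/(k·n₁).
So n₁ = (1 + 1/k)·((z_{α/2} + z_β)/d)² = 1.500 × (2.681/0.36)².
n₁ = 1.500 × 55.46 = 83.2.
Round up: n₁ = 84, giving n₂ = 2 × 84 = 168.

n₁ = 84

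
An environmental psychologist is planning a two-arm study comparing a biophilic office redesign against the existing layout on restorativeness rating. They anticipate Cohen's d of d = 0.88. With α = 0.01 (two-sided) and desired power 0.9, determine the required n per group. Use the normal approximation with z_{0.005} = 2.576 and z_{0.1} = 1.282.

n = 39 per group

For two independent groups with equal n: n = 2·((z_{α/2} + z_β) / d)².
z_{α/2} + z_β = 2.576 + 1.282 = 3.858.
n = 2 × (3.858 / 0.88)² = 2 × 4.384² = 2 × 19.22 = 38.4.
Round up to the next whole participant.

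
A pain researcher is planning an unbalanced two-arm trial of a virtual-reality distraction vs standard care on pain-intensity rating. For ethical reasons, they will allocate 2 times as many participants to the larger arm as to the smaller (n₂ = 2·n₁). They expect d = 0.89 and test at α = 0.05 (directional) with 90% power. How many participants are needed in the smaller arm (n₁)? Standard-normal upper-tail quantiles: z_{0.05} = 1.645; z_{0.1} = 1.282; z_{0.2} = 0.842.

With allocation ratio k = n₂/n₁ = 2, Var(x̄₁−x̄₂) = σ²(1/n₁ + 1/(k·n₁)) = σ²·(k+1)/(k·n₁).
So n₁ = (1 + 1/k)·((z_{α} + z_β)/d)² = 1.500 × (2.927/0.89)².
n₁ = 1.500 × 10.82 = 16.2.
Round up: n₁ = 17, giving n₂ = 2 × 17 = 34.

n₁ = 17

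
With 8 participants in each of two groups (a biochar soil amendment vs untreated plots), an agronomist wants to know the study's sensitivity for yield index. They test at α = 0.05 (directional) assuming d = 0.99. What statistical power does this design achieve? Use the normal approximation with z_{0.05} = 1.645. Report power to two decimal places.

power ≈ 0.63

For two equal groups, power = Φ(d·√(n/2) − z_{α}).
d·√(n/2) = 0.99 × √(8/2) = 0.99 × 2.000 = 1.980.
z_β = 1.980 − 1.645 = 0.335.
Power = Φ(0.335) = 0.631.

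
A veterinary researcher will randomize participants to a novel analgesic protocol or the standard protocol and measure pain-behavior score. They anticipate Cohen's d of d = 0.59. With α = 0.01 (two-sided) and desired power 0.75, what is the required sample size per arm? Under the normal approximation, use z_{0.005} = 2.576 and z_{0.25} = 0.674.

For two independent groups with equal n: n = 2·((z_{α/2} + z_β) / d)².
z_{α/2} + z_β = 2.576 + 0.674 = 3.250.
n = 2 × (3.250 / 0.59)² = 2 × 5.508² = 2 × 30.34 = 60.7.
Round up to the next whole participant.

n = 61 per group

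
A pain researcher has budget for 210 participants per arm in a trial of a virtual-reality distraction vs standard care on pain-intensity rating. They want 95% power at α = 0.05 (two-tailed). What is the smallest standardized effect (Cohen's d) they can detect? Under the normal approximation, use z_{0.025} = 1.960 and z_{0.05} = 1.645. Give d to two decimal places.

For two independent groups of n = 210 each: d_min = (z_{α/2} + z_β)·√(2/n).
z-sum = 1.960 + 1.645 = 3.605.
d_min = 3.605 × √(2/210) = 3.605 × 0.0976 = 0.352.

d_min ≈ 0.35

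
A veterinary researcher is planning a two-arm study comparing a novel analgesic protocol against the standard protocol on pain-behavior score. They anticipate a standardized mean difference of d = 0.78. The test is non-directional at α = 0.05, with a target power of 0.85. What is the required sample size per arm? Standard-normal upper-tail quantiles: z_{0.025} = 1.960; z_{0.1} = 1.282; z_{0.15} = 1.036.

For two independent groups with equal n: n = 2·((z_{α/2} + z_β) / d)².
z_{α/2} + z_β = 1.960 + 1.036 = 2.996.
n = 2 × (2.996 / 0.78)² = 2 × 3.841² = 2 × 14.75 = 29.5.
Round up to the next whole participant.

n = 30 per group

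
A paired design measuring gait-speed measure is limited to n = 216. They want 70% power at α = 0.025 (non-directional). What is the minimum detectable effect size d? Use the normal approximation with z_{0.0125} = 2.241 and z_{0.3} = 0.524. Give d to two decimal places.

d_min ≈ 0.19

For a single sample (or paired design) of n = 216: d_min = (z_{α/2} + z_β)/√n.
z-sum = 2.241 + 0.524 = 2.765.
d_min = 2.765 / √216 = 2.765 / 14.697 = 0.188.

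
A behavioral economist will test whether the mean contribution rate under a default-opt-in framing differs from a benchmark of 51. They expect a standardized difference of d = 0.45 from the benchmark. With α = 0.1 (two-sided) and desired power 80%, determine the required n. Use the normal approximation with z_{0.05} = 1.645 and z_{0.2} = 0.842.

For a one-sample test: n = ((z_{α/2} + z_β) / d)².
z_{α/2} + z_β = 1.645 + 0.842 = 2.487.
n = (2.487 / 0.45)² = 5.527² = 30.54.
Round up.

n = 31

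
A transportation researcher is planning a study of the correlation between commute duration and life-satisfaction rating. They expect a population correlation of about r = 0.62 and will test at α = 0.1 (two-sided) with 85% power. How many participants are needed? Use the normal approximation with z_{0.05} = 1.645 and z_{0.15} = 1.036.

n = 17

Fisher's z: C = ½·ln((1+r)/(1−r)) = ½·ln(4.2632) = 0.7250.
n = ((z_{α/2} + z_β)/C)² + 3.
(1.645 + 1.036) / 0.7250 = 2.681 / 0.7250 = 3.698.
n = 3.698² + 3 = 13.67 + 3 = 16.7.
Round up.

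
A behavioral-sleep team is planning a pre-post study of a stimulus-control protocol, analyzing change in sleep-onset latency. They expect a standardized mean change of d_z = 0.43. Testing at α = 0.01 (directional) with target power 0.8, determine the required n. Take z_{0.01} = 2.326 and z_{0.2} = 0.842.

For a paired (one-sample on differences) test: n = ((z_{α} + z_β) / d)².
z_{α} + z_β = 2.326 + 0.842 = 3.168.
n = (3.168 / 0.43)² = 7.367² = 54.28.
Round up.

n = 55 pairs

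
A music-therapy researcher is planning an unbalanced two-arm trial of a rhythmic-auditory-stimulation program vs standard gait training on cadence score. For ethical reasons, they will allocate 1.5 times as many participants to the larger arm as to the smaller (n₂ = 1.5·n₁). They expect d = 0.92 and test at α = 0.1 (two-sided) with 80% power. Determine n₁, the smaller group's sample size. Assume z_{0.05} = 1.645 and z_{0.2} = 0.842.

With allocation ratio k = n₂/n₁ = 1.5, Var(x̄₁−x̄₂) = σ²(1/n₁ + 1/(k·n₁)) = σ²·(k+1)/(k·n₁).
So n₁ = (1 + 1/k)·((z_{α/2} + z_β)/d)² = 1.667 × (2.487/0.92)².
n₁ = 1.667 × 7.31 = 12.2.
Round up: n₁ = 13, giving n₂ = ⌈1.5 × 13⌉ = ⌈19.5⌉ = 20.

n₁ = 13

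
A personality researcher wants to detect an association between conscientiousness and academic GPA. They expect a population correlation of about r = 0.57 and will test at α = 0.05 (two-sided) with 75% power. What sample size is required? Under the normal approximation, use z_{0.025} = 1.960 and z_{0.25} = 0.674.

Fisher's z: C = ½·ln((1+r)/(1−r)) = ½·ln(3.6512) = 0.6475.
n = ((z_{α/2} + z_β)/C)² + 3.
(1.960 + 0.674) / 0.6475 = 2.634 / 0.6475 = 4.068.
n = 4.068² + 3 = 16.55 + 3 = 19.5.
Round up.

n = 20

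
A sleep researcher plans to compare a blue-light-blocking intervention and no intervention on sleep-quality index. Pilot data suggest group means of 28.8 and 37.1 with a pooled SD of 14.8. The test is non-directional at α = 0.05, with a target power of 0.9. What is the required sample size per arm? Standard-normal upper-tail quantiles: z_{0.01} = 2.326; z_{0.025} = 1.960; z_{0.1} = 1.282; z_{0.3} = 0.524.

Cohen's d = |M₁ − M₂| / SD_pooled = |28.8 − 37.1| / 14.8 = 8.3 / 14.8 = 0.561.
For two independent groups with equal n: n = 2·((z_{α/2} + z_β) / d)².
z_{α/2} + z_β = 1.960 + 1.282 = 3.242.
n = 2 × (3.242 / 0.561)² = 2 × 5.779² = 2 × 33.40 = 66.8.
Round up to the next whole participant.

n = 67 per group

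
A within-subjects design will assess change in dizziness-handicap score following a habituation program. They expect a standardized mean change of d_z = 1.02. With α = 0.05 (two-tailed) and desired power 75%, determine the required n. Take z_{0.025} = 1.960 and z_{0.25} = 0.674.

n = 7 pairs

For a paired (one-sample on differences) test: n = ((z_{α/2} + z_β) / d)².
z_{α/2} + z_β = 1.960 + 0.674 = 2.634.
n = (2.634 / 1.02)² = 2.582² = 6.67.
Round up.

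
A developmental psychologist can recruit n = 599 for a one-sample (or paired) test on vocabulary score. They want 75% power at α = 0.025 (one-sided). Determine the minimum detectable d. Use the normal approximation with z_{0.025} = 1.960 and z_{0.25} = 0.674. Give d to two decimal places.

d_min ≈ 0.11

For a single sample (or paired design) of n = 599: d_min = (z_{α} + z_β)/√n.
z-sum = 1.960 + 0.674 = 2.634.
d_min = 2.634 / √599 = 2.634 / 24.474 = 0.108.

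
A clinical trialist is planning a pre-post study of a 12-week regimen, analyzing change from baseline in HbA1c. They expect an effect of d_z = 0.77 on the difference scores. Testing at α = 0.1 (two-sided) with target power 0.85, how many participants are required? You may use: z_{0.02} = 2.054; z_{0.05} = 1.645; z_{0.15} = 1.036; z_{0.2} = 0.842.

n = 13 pairs

For a paired (one-sample on differences) test: n = ((z_{α/2} + z_β) / d)².
z_{α/2} + z_β = 1.645 + 1.036 = 2.681.
n = (2.681 / 0.77)² = 3.482² = 12.12.
Round up.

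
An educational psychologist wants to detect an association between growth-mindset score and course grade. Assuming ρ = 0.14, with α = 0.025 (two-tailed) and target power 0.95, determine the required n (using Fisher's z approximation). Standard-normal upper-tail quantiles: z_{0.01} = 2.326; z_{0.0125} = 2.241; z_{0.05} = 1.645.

n = 764

Fisher's z: C = ½·ln((1+r)/(1−r)) = ½·ln(1.3256) = 0.1409.
n = ((z_{α/2} + z_β)/C)² + 3.
(2.241 + 1.645) / 0.1409 = 3.886 / 0.1409 = 27.580.
n = 27.580² + 3 = 760.65 + 3 = 763.6.
Round up.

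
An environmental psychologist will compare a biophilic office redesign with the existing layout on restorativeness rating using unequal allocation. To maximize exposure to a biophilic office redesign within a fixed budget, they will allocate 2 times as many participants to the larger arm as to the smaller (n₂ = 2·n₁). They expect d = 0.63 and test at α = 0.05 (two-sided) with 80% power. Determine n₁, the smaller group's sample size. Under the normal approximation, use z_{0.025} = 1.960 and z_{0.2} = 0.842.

With allocation ratio k = n₂/n₁ = 2, Var(x̄₁−x̄₂) = σ²(1/n₁ + 1/(k·n₁)) = σ²·(k+1)/(k·n₁).
So n₁ = (1 + 1/k)·((z_{α/2} + z_β)/d)² = 1.500 × (2.802/0.63)².
n₁ = 1.500 × 19.78 = 29.7.
Round up: n₁ = 30, giving n₂ = 2 × 30 = 60.

n₁ = 30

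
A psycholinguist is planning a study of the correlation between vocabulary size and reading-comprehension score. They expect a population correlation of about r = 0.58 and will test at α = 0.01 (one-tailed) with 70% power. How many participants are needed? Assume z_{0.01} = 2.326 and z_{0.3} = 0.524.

Fisher's z: C = ½·ln((1+r)/(1−r)) = ½·ln(3.7619) = 0.6625.
n = ((z_{α} + z_β)/C)² + 3.
(2.326 + 0.524) / 0.6625 = 2.850 / 0.6625 = 4.302.
n = 4.302² + 3 = 18.51 + 3 = 21.5.
Round up.

n = 22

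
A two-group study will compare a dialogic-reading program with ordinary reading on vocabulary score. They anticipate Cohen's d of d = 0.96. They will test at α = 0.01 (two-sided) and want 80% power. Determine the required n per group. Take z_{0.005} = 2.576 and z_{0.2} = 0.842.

For two independent groups with equal n: n = 2·((z_{α/2} + z_β) / d)².
z_{α/2} + z_β = 2.576 + 0.842 = 3.418.
n = 2 × (3.418 / 0.96)² = 2 × 3.560² = 2 × 12.68 = 25.4.
Round up to the next whole participant.

n = 26 per group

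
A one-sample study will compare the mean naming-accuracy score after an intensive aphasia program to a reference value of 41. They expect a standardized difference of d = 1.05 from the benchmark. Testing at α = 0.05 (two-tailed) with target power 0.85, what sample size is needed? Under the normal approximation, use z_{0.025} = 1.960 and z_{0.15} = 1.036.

For a one-sample test: n = ((z_{α/2} + z_β) / d)².
z_{α/2} + z_β = 1.960 + 1.036 = 2.996.
n = (2.996 / 1.05)² = 2.853² = 8.14.
Round up.

n = 9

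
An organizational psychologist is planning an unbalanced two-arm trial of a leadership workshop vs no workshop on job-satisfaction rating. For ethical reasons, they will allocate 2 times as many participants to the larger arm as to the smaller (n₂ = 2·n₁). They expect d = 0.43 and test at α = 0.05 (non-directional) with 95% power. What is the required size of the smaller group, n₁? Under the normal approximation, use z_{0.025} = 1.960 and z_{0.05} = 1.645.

n₁ = 106

With allocation ratio k = n₂/n₁ = 2, Var(x̄₁−x̄₂) = σ²(1/n₁ + 1/(k·n₁)) = σ²·(k+1)/(k·n₁).
So n₁ = (1 + 1/k)·((z_{α/2} + z_β)/d)² = 1.500 × (3.605/0.43)².
n₁ = 1.500 × 70.29 = 105.4.
Round up: n₁ = 106, giving n₂ = 2 × 106 = 212.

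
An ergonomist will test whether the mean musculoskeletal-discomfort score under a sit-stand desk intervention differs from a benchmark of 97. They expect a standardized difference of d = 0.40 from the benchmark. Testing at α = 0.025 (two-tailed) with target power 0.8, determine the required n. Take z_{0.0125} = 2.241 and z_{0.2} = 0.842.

For a one-sample test: n = ((z_{α/2} + z_β) / d)².
z_{α/2} + z_β = 2.241 + 0.842 = 3.083.
n = (3.083 / 0.40)² = 7.708² = 59.41.
Round up.

n = 60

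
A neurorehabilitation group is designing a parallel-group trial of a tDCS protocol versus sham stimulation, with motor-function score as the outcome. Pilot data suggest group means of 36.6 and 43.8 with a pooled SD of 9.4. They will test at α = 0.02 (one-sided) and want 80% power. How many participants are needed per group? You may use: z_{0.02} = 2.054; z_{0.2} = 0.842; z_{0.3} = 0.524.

n = 29 per group

Cohen's d = |M₁ − M₂| / SD_pooled = |36.6 − 43.8| / 9.4 = 7.2 / 9.4 = 0.766.
For two independent groups with equal n: n = 2·((z_{α} + z_β) / d)².
z_{α} + z_β = 2.054 + 0.842 = 2.896.
n = 2 × (2.896 / 0.766)² = 2 × 3.781² = 2 × 14.29 = 28.6.
Round up to the next whole participant.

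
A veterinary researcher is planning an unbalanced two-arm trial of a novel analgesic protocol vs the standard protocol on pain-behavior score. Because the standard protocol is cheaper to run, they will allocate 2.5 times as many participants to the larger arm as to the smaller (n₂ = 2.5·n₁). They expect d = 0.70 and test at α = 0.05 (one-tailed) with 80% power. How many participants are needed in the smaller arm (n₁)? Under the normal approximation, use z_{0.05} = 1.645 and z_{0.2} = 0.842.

With allocation ratio k = n₂/n₁ = 2.5, Var(x̄₁−x̄₂) = σ²(1/n₁ + 1/(k·n₁)) = σ²·(k+1)/(k·n₁).
So n₁ = (1 + 1/k)·((z_{α} + z_β)/d)² = 1.400 × (2.487/0.70)².
n₁ = 1.400 × 12.62 = 17.7.
Round up: n₁ = 18, giving n₂ = 2.5 × 18 = 45.

n₁ = 18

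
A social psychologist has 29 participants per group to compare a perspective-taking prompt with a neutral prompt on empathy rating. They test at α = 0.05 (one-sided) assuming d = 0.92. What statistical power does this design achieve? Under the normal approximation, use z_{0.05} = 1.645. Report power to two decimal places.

For two equal groups, power = Φ(d·√(n/2) − z_{α}).
d·√(n/2) = 0.92 × √(29/2) = 0.92 × 3.808 = 3.503.
z_β = 3.503 − 1.645 = 1.858.
Power = Φ(1.858) = 0.968.

power ≈ 0.97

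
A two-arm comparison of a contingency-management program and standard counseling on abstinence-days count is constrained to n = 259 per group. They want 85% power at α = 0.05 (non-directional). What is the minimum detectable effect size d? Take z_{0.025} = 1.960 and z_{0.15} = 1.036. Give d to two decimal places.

For two independent groups of n = 259 each: d_min = (z_{α/2} + z_β)·√(2/n).
z-sum = 1.960 + 1.036 = 2.996.
d_min = 2.996 × √(2/259) = 2.996 × 0.0879 = 0.263.

d_min ≈ 0.26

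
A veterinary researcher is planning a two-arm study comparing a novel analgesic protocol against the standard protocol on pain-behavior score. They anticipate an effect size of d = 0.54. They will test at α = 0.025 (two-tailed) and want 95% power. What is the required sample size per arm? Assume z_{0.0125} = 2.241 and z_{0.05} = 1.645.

n = 104 per group

For two independent groups with equal n: n = 2·((z_{α/2} + z_β) / d)².
z_{α/2} + z_β = 2.241 + 1.645 = 3.886.
n = 2 × (3.886 / 0.54)² = 2 × 7.196² = 2 × 51.79 = 103.6.
Round up to the next whole participant.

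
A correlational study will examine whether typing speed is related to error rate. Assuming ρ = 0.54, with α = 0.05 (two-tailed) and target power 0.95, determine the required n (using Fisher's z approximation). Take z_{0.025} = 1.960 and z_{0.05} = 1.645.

Fisher's z: C = ½·ln((1+r)/(1−r)) = ½·ln(3.3478) = 0.6042.
n = ((z_{α/2} + z_β)/C)² + 3.
(1.960 + 1.645) / 0.6042 = 3.605 / 0.6042 = 5.967.
n = 5.967² + 3 = 35.60 + 3 = 38.6.
Round up.

n = 39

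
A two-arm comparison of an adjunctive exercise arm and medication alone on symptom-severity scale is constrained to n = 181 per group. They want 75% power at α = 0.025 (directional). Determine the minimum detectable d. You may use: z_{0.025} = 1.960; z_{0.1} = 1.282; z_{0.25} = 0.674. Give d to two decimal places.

d_min ≈ 0.28

For two independent groups of n = 181 each: d_min = (z_{α} + z_β)·√(2/n).
z-sum = 1.960 + 0.674 = 2.634.
d_min = 2.634 × √(2/181) = 2.634 × 0.1051 = 0.277.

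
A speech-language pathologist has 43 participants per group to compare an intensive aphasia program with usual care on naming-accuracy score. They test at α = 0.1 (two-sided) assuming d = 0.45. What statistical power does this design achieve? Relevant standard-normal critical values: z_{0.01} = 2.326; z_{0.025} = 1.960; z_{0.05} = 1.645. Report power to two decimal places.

power ≈ 0.67

For two equal groups, power = Φ(d·√(n/2) − z_{α/2}).
d·√(n/2) = 0.45 × √(43/2) = 0.45 × 4.637 = 2.087.
z_β = 2.087 − 1.645 = 0.442.
Power = Φ(0.442) = 0.671.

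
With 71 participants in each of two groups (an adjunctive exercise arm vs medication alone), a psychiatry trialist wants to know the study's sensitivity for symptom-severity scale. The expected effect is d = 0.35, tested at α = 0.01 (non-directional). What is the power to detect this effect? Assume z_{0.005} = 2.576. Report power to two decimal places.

For two equal groups, power = Φ(d·√(n/2) − z_{α/2}).
d·√(n/2) = 0.35 × √(71/2) = 0.35 × 5.958 = 2.085.
z_β = 2.085 − 2.576 = -0.491.
Power = Φ(-0.491) = 0.312.

power ≈ 0.31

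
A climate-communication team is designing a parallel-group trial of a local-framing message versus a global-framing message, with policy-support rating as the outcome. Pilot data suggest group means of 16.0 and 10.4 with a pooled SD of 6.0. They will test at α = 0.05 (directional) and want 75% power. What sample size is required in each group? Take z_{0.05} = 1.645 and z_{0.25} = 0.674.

n = 13 per group

Cohen's d = |M₁ − M₂| / SD_pooled = |16.0 − 10.4| / 6.0 = 5.6 / 6.0 = 0.933.
For two independent groups with equal n: n = 2·((z_{α} + z_β) / d)².
z_{α} + z_β = 1.645 + 0.674 = 2.319.
n = 2 × (2.319 / 0.933)² = 2 × 2.486² = 2 × 6.18 = 12.4.
Round up to the next whole participant.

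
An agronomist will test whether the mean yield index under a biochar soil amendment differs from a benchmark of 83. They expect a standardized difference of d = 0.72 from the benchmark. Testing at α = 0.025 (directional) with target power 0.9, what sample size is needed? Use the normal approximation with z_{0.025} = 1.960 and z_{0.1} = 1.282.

For a one-sample test: n = ((z_{α} + z_β) / d)².
z_{α} + z_β = 1.960 + 1.282 = 3.242.
n = (3.242 / 0.72)² = 4.503² = 20.28.
Round up.

n = 21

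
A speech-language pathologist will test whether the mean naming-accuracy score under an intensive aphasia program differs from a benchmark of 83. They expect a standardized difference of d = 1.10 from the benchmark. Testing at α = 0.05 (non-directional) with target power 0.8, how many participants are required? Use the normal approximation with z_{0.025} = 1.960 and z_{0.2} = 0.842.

n = 7

For a one-sample test: n = ((z_{α/2} + z_β) / d)².
z_{α/2} + z_β = 1.960 + 0.842 = 2.802.
n = (2.802 / 1.10)² = 2.547² = 6.49.
Round up.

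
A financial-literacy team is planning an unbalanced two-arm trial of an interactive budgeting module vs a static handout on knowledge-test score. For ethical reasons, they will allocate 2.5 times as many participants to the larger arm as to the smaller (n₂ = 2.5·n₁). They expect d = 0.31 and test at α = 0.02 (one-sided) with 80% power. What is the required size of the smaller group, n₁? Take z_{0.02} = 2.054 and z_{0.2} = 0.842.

n₁ = 123

With allocation ratio k = n₂/n₁ = 2.5, Var(x̄₁−x̄₂) = σ²(1/n₁ + 1/(k·n₁)) = σ²·(k+1)/(k·n₁).
So n₁ = (1 + 1/k)·((z_{α} + z_β)/d)² = 1.400 × (2.896/0.31)².
n₁ = 1.400 × 87.27 = 122.2.
Round up: n₁ = 123, giving n₂ = ⌈2.5 × 123⌉ = ⌈307.5⌉ = 308.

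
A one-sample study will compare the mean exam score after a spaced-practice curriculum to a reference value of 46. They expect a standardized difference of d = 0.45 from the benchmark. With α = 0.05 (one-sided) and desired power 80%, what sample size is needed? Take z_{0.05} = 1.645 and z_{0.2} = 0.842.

For a one-sample test: n = ((z_{α} + z_β) / d)².
z_{α} + z_β = 1.645 + 0.842 = 2.487.
n = (2.487 / 0.45)² = 5.527² = 30.54.
Round up.

n = 31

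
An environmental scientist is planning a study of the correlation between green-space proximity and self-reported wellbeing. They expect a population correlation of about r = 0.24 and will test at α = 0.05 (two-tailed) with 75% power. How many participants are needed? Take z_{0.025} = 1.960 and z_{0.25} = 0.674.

n = 119

Fisher's z: C = ½·ln((1+r)/(1−r)) = ½·ln(1.6316) = 0.2448.
n = ((z_{α/2} + z_β)/C)² + 3.
(1.960 + 0.674) / 0.2448 = 2.634 / 0.2448 = 10.760.
n = 10.760² + 3 = 115.77 + 3 = 118.8.
Round up.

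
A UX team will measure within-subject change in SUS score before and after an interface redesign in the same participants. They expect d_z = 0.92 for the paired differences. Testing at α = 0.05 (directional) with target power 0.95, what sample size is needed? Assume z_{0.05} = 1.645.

n = 13 pairs

For a paired (one-sample on differences) test: n = ((z_{α} + z_β) / d)².
z_{α} + z_β = 1.645 + 1.645 = 3.290.
n = (3.290 / 0.92)² = 3.576² = 12.79.
Round up.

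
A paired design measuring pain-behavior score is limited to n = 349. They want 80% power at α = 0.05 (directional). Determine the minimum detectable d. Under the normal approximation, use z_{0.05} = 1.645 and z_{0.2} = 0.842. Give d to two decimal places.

d_min ≈ 0.13

For a single sample (or paired design) of n = 349: d_min = (z_{α} + z_β)/√n.
z-sum = 1.645 + 0.842 = 2.487.
d_min = 2.487 / √349 = 2.487 / 18.682 = 0.133.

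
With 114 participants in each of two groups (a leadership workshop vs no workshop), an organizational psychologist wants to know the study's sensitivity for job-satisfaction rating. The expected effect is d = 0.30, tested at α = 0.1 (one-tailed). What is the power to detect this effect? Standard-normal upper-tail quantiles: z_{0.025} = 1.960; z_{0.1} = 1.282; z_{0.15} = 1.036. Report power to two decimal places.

power ≈ 0.84

For two equal groups, power = Φ(d·√(n/2) − z_{α}).
d·√(n/2) = 0.30 × √(114/2) = 0.30 × 7.550 = 2.265.
z_β = 2.265 − 1.282 = 0.983.
Power = Φ(0.983) = 0.837.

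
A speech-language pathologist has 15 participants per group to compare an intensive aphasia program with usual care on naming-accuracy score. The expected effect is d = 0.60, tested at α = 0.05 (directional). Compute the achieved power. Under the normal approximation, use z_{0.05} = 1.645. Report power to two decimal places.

power ≈ 0.50

For two equal groups, power = Φ(d·√(n/2) − z_{α}).
d·√(n/2) = 0.60 × √(15/2) = 0.60 × 2.739 = 1.643.
z_β = 1.643 − 1.645 = -0.002.
Power = Φ(-0.002) = 0.499.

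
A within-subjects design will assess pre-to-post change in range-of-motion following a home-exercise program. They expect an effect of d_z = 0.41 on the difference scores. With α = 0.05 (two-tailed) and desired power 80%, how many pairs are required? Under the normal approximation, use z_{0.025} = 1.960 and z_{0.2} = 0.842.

For a paired (one-sample on differences) test: n = ((z_{α/2} + z_β) / d)².
z_{α/2} + z_β = 1.960 + 0.842 = 2.802.
n = (2.802 / 0.41)² = 6.834² = 46.71.
Round up.

n = 47 pairs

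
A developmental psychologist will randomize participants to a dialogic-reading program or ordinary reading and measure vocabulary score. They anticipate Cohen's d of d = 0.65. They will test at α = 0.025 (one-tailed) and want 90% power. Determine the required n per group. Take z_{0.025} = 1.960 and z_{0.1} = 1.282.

For two independent groups with equal n: n = 2·((z_{α} + z_β) / d)².
z_{α} + z_β = 1.960 + 1.282 = 3.242.
n = 2 × (3.242 / 0.65)² = 2 × 4.988² = 2 × 24.88 = 49.8.
Round up to the next whole participant.

n = 50 per group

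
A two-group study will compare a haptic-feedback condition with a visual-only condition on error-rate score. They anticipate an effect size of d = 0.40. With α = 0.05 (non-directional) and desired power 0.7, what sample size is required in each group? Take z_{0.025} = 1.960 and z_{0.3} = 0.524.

For two independent groups with equal n: n = 2·((z_{α/2} + z_β) / d)².
z_{α/2} + z_β = 1.960 + 0.524 = 2.484.
n = 2 × (2.484 / 0.40)² = 2 × 6.210² = 2 × 38.56 = 77.1.
Round up to the next whole participant.

n = 78 per group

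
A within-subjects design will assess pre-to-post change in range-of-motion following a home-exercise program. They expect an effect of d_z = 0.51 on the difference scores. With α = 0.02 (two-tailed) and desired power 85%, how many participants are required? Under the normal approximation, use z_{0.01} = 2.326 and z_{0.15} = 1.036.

For a paired (one-sample on differences) test: n = ((z_{α/2} + z_β) / d)².
z_{α/2} + z_β = 2.326 + 1.036 = 3.362.
n = (3.362 / 0.51)² = 6.592² = 43.46.
Round up.

n = 44 pairs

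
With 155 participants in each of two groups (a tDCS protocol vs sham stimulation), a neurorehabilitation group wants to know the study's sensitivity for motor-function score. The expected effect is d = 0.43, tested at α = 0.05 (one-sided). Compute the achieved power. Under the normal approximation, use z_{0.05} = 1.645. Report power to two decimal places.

For two equal groups, power = Φ(d·√(n/2) − z_{α}).
d·√(n/2) = 0.43 × √(155/2) = 0.43 × 8.803 = 3.785.
z_β = 3.785 − 1.645 = 2.140.
Power = Φ(2.140) = 0.984.

power ≈ 0.98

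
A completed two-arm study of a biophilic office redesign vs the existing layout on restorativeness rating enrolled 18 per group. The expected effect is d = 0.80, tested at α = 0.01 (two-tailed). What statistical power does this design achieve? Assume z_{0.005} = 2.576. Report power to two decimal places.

power ≈ 0.43

For two equal groups, power = Φ(d·√(n/2) − z_{α/2}).
d·√(n/2) = 0.80 × √(18/2) = 0.80 × 3.000 = 2.400.
z_β = 2.400 − 2.576 = -0.176.
Power = Φ(-0.176) = 0.430.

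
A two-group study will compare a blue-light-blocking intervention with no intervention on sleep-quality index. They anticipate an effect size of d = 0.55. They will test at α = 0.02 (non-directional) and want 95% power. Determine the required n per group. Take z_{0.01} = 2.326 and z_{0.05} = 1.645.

For two independent groups with equal n: n = 2·((z_{α/2} + z_β) / d)².
z_{α/2} + z_β = 2.326 + 1.645 = 3.971.
n = 2 × (3.971 / 0.55)² = 2 × 7.220² = 2 × 52.13 = 104.3.
Round up to the next whole participant.

n = 105 per group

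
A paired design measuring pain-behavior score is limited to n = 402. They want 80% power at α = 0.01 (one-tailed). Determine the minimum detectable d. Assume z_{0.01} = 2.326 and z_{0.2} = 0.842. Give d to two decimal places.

For a single sample (or paired design) of n = 402: d_min = (z_{α} + z_β)/√n.
z-sum = 2.326 + 0.842 = 3.168.
d_min = 3.168 / √402 = 3.168 / 20.050 = 0.158.

d_min ≈ 0.16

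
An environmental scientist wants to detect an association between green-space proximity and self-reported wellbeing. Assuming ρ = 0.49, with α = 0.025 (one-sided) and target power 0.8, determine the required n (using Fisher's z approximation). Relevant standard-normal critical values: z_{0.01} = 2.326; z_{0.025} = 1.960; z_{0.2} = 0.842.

n = 31

Fisher's z: C = ½·ln((1+r)/(1−r)) = ½·ln(2.9216) = 0.5361.
n = ((z_{α} + z_β)/C)² + 3.
(1.960 + 0.842) / 0.5361 = 2.802 / 0.5361 = 5.227.
n = 5.227² + 3 = 27.32 + 3 = 30.3.
Round up.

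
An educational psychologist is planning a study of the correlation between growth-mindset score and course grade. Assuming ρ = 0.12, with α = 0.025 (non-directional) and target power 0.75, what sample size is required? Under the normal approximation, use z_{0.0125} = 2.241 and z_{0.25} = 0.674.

Fisher's z: C = ½·ln((1+r)/(1−r)) = ½·ln(1.2727) = 0.1206.
n = ((z_{α/2} + z_β)/C)² + 3.
(2.241 + 0.674) / 0.1206 = 2.915 / 0.1206 = 24.171.
n = 24.171² + 3 = 584.23 + 3 = 587.2.
Round up.

n = 588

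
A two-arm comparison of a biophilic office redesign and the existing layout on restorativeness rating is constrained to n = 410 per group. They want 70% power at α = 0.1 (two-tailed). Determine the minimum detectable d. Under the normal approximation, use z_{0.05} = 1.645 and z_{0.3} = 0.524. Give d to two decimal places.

d_min ≈ 0.15

For two independent groups of n = 410 each: d_min = (z_{α/2} + z_β)·√(2/n).
z-sum = 1.645 + 0.524 = 2.169.
d_min = 2.169 × √(2/410) = 2.169 × 0.0698 = 0.151.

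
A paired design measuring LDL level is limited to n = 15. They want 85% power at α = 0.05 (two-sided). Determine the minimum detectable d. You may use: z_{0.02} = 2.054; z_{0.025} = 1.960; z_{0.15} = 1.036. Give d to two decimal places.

d_min ≈ 0.77

For a single sample (or paired design) of n = 15: d_min = (z_{α/2} + z_β)/√n.
z-sum = 1.960 + 1.036 = 2.996.
d_min = 2.996 / √15 = 2.996 / 3.873 = 0.774.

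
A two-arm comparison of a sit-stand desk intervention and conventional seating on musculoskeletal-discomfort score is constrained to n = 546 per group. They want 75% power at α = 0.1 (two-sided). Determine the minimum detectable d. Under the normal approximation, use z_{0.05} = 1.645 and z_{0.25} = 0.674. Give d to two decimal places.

d_min ≈ 0.14

For two independent groups of n = 546 each: d_min = (z_{α/2} + z_β)·√(2/n).
z-sum = 1.645 + 0.674 = 2.319.
d_min = 2.319 × √(2/546) = 2.319 × 0.0605 = 0.140.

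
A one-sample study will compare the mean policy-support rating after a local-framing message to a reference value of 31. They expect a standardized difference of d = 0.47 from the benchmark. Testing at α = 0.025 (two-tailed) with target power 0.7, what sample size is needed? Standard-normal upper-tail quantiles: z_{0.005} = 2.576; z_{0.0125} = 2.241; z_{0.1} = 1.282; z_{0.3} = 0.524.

For a one-sample test: n = ((z_{α/2} + z_β) / d)².
z_{α/2} + z_β = 2.241 + 0.524 = 2.765.
n = (2.765 / 0.47)² = 5.883² = 34.61.
Round up.

n = 35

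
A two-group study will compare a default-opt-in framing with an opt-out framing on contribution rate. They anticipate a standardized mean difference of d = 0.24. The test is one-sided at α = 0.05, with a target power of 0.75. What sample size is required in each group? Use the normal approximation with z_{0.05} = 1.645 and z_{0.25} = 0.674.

n = 187 per group

For two independent groups with equal n: n = 2·((z_{α} + z_β) / d)².
z_{α} + z_β = 1.645 + 0.674 = 2.319.
n = 2 × (2.319 / 0.24)² = 2 × 9.662² = 2 × 93.36 = 186.7.
Round up to the next whole participant.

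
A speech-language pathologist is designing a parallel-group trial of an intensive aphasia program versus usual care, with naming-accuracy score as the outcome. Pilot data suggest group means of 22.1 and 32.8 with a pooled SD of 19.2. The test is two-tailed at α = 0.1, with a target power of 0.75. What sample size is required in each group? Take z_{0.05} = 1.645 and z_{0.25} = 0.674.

n = 35 per group

Cohen's d = |M₁ − M₂| / SD_pooled = |22.1 − 32.8| / 19.2 = 10.7 / 19.2 = 0.557.
For two independent groups with equal n: n = 2·((z_{α/2} + z_β) / d)².
z_{α/2} + z_β = 1.645 + 0.674 = 2.319.
n = 2 × (2.319 / 0.557)² = 2 × 4.163² = 2 × 17.33 = 34.7.
Round up to the next whole participant.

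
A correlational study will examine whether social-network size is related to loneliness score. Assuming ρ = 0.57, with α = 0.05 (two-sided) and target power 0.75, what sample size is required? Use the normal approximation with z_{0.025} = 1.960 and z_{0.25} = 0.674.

n = 20

Fisher's z: C = ½·ln((1+r)/(1−r)) = ½·ln(3.6512) = 0.6475.
n = ((z_{α/2} + z_β)/C)² + 3.
(1.960 + 0.674) / 0.6475 = 2.634 / 0.6475 = 4.068.
n = 4.068² + 3 = 16.55 + 3 = 19.5.
Round up.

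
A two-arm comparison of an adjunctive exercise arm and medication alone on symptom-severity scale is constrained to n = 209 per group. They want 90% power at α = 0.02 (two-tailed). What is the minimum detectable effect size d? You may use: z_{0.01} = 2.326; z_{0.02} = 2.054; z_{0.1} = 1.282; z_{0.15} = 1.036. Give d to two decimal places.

d_min ≈ 0.35

For two independent groups of n = 209 each: d_min = (z_{α/2} + z_β)·√(2/n).
z-sum = 2.326 + 1.282 = 3.608.
d_min = 3.608 × √(2/209) = 3.608 × 0.0978 = 0.353.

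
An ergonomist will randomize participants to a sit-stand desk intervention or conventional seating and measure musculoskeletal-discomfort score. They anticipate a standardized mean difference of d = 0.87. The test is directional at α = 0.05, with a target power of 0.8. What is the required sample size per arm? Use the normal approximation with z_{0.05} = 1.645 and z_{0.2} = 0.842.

For two independent groups with equal n: n = 2·((z_{α} + z_β) / d)².
z_{α} + z_β = 1.645 + 0.842 = 2.487.
n = 2 × (2.487 / 0.87)² = 2 × 2.859² = 2 × 8.17 = 16.3.
Round up to the next whole participant.

n = 17 per group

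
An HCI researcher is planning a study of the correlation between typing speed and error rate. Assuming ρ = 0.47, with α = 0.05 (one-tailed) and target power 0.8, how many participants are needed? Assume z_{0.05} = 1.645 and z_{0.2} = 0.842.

n = 27

Fisher's z: C = ½·ln((1+r)/(1−r)) = ½·ln(2.7736) = 0.5101.
n = ((z_{α} + z_β)/C)² + 3.
(1.645 + 0.842) / 0.5101 = 2.487 / 0.5101 = 4.876.
n = 4.876² + 3 = 23.77 + 3 = 26.8.
Round up.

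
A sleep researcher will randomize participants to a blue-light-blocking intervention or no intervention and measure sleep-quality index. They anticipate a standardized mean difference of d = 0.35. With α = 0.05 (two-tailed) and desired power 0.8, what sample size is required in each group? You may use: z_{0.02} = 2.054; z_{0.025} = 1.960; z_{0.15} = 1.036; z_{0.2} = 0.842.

n = 129 per group

For two independent groups with equal n: n = 2·((z_{α/2} + z_β) / d)².
z_{α/2} + z_β = 1.960 + 0.842 = 2.802.
n = 2 × (2.802 / 0.35)² = 2 × 8.006² = 2 × 64.09 = 128.2.
Round up to the next whole participant.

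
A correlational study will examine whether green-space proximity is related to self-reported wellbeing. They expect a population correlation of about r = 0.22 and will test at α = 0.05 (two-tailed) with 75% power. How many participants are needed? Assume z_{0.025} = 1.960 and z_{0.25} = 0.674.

n = 142

Fisher's z: C = ½·ln((1+r)/(1−r)) = ½·ln(1.5641) = 0.2237.
n = ((z_{α/2} + z_β)/C)² + 3.
(1.960 + 0.674) / 0.2237 = 2.634 / 0.2237 = 11.775.
n = 11.775² + 3 = 138.64 + 3 = 141.6.
Round up.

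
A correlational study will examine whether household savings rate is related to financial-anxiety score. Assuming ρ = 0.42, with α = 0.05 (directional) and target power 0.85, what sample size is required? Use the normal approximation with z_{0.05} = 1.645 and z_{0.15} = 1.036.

Fisher's z: C = ½·ln((1+r)/(1−r)) = ½·ln(2.4483) = 0.4477.
n = ((z_{α} + z_β)/C)² + 3.
(1.645 + 1.036) / 0.4477 = 2.681 / 0.4477 = 5.988.
n = 5.988² + 3 = 35.86 + 3 = 38.9.
Round up.

n = 39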